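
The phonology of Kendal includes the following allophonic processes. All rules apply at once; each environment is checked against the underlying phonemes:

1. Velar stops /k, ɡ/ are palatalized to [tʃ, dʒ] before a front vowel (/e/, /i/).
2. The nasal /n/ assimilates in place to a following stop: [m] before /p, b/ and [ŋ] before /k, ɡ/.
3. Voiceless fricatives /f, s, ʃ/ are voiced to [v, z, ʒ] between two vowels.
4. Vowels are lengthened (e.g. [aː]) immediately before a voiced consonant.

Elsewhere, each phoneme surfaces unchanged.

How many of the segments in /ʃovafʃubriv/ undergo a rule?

Segments that undergo a rule: /o/ → [oː] (rule 4); /u/ → [uː] (rule 4); /i/ → [iː] (rule 4).
All other segments surface unchanged.

3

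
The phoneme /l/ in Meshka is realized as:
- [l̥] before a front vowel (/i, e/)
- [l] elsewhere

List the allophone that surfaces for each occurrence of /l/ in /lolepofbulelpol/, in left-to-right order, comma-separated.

Occurrence 1 (position 1): no conditioning environment matches → elsewhere allophone [l].
Occurrence 2 (position 3): before a front vowel (/i, e/) → [l̥].
Occurrence 3 (position 10): before a front vowel (/i, e/) → [l̥].
Occurrence 4 (position 12): no conditioning environment matches → elsewhere allophone [l].
Occurrence 5 (position 15): no conditioning environment matches → elsewhere allophone [l].

[l], [l̥], [l̥], [l], [l]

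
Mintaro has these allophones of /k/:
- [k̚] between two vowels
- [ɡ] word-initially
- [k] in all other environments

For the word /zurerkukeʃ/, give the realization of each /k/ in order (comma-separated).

Occurrence 1 (position 6): no conditioning environment matches → elsewhere allophone [k].
Occurrence 2 (position 8): between two vowels → [k̚].

[k], [k̚]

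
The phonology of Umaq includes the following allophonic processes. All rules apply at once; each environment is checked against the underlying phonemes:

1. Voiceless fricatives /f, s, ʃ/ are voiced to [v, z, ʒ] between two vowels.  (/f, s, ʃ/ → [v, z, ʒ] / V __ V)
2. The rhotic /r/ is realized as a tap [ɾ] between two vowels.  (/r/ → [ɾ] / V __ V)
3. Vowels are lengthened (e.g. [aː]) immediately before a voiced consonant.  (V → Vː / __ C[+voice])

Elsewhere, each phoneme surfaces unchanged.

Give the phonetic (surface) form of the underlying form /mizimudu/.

/m/ (word-initial): no rule targets it → [m].
Rule 3 applies to /i/ (between /m/ and /z/: before a voiced consonant) → [iː].
/z/ — not in any rule's target class → [z].
/i/ (between /z/ and /m/) occurs before a voiced consonant → [iː] by rule 3.
/m/ (between /i/ and /u/) is unaffected → [m].
Rule 3 applies to /u/ (between /m/ and /d/: before a voiced consonant) → [uː].
/d/ (between /u/ and /u/): no rule targets it → [d].
/u/ (word-final) fails the environment for rule 3, so it stays [u].

[miːziːmuːdu]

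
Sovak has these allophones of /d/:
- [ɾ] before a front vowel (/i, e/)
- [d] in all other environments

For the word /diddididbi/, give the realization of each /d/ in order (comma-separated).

[ɾ], [d], [ɾ], [ɾ], [d]

Occurrence 1 (position 1): before a front vowel (/i, e/) → [ɾ].
Occurrence 2 (position 3): no conditioning environment matches → elsewhere allophone [d].
Occurrence 3 (position 4): before a front vowel (/i, e/) → [ɾ].
Occurrence 4 (position 6): before a front vowel (/i, e/) → [ɾ].
Occurrence 5 (position 8): no conditioning environment matches → elsewhere allophone [d].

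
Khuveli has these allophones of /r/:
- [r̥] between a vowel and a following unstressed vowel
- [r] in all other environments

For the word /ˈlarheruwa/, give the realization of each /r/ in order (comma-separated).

[r], [r̥]

Occurrence 1 (position 3): no conditioning environment matches → elsewhere allophone [r].
Occurrence 2 (position 6): between a vowel and a following unstressed vowel → [r̥].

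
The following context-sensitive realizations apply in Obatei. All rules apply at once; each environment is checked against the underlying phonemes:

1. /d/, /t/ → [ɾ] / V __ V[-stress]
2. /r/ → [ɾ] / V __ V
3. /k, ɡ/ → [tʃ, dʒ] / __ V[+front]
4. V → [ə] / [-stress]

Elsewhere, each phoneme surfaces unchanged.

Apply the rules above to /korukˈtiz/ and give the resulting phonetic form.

[kəɾəkˈtiz]

/k/ (word-initial) is in the target of rule 3 but the environment (before a front vowel) is not met → [k].
/o/ (between /k/ and /r/): in an unstressed syllable, so rule 4 applies → [ə].
Rule 2 applies to /r/ (between /o/ and /u/: between two vowels) → [ɾ].
/u/ meets the environment for rule 4 (in an unstressed syllable) → [ə].
/k/ (between /u/ and /t/): rule 3 targets it, but not before a front vowel → unchanged [k].
/t/ (between /k/ and /i/) fails the environment for rule 1, so it stays [t].
/i/ (between /t/ and /z/): rule 4 targets it, but not in an unstressed syllable → unchanged [i].
/z/ stays [z].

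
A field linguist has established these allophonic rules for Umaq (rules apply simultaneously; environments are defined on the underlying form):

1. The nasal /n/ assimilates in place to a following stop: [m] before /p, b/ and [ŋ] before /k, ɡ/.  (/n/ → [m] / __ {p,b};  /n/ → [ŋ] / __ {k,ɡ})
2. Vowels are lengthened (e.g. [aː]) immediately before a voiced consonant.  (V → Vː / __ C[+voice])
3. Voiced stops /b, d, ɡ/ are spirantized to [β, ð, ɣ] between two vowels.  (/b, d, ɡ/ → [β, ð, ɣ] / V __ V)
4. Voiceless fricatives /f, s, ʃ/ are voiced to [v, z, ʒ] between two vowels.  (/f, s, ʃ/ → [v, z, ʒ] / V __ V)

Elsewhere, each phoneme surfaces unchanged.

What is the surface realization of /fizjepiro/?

/f/ (word-initial): rule 4 targets it, but not between two vowels → unchanged [f].
/i/ — between /f/ and /z/, before a voiced consonant — surfaces as [iː] (rule 2).
/z/ (between /i/ and /j/) is unaffected → [z].
/j/ (between /z/ and /e/) is unaffected → [j].
/e/ — between /j/ and /p/; rule 2 does not apply here → [e].
/p/ stays [p].
/i/ (between /p/ and /r/): before a voiced consonant, so rule 2 applies → [iː].
/r/ (between /i/ and /o/): no rule targets it → [r].
/o/ — word-final; rule 2 does not apply here → [o].

[fiːzjepiːro]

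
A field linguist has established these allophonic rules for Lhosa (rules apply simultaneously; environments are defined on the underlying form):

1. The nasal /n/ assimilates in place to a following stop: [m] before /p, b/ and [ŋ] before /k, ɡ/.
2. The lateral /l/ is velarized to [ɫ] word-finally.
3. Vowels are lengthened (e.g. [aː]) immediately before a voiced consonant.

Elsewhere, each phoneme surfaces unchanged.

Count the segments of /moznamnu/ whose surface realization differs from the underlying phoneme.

2

Segments that undergo a rule: /o/ → [oː] (rule 3); /a/ → [aː] (rule 3).
All other segments surface unchanged.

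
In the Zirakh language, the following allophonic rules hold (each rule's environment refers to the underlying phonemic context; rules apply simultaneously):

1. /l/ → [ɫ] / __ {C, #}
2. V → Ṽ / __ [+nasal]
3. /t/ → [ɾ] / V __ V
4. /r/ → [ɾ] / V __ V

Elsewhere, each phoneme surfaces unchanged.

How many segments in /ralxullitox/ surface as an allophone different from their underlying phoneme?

3

Segments that undergo a rule: /l/ → [ɫ] (rule 1); /l/ → [ɫ] (rule 1); /t/ → [ɾ] (rule 3).
All other segments surface unchanged.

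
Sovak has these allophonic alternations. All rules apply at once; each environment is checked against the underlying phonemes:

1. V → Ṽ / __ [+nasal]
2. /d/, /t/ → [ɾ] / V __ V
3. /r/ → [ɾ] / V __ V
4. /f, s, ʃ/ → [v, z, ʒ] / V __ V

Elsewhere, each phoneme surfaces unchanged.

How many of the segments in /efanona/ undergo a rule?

3

Segments that undergo a rule: /f/ → [v] (rule 4); /a/ → [ã] (rule 1); /o/ → [õ] (rule 1).
All other segments surface unchanged.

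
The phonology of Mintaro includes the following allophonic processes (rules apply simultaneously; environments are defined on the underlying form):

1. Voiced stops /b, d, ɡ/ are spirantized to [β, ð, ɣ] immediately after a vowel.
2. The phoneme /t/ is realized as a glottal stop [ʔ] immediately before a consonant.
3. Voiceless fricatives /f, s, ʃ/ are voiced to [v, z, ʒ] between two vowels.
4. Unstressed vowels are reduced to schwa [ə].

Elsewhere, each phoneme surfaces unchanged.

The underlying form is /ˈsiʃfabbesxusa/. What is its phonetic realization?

[ˈsiʃfəβbəsxəzə]

/s/ (word-initial): rule 3 targets it, but not between two vowels → unchanged [s].
/i/ (between /s/ and /ʃ/): rule 4 targets it, but not in an unstressed syllable → unchanged [i].
/ʃ/ (between /i/ and /f/) fails the environment for rule 3, so it stays [ʃ].
/f/ (between /ʃ/ and /a/): rule 3 targets it, but not between two vowels → unchanged [f].
/a/ (between /f/ and /b/) occurs in an unstressed syllable → [ə] by rule 4.
/b/ — between /a/ and /b/, immediately after a vowel — surfaces as [β] (rule 1).
/b/ (between /b/ and /e/) is in the target of rule 1 but the environment (immediately after a vowel) is not met → [b].
/e/ (between /b/ and /s/): in an unstressed syllable, so rule 4 applies → [ə].
/s/ (between /e/ and /x/) fails the environment for rule 3, so it stays [s].
/u/ meets the environment for rule 4 (in an unstressed syllable) → [ə].
/s/ meets the environment for rule 3 (between two vowels) → [z].
Rule 4 applies to /a/ (word-final: in an unstressed syllable) → [ə].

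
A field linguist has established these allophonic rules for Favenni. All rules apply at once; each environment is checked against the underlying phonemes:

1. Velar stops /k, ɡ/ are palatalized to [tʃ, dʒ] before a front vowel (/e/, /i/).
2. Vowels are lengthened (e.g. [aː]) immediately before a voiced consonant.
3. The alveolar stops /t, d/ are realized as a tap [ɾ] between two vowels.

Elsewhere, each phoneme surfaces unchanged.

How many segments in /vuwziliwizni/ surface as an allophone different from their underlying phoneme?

4

Segments that undergo a rule: /u/ → [uː] (rule 2); /i/ → [iː] (rule 2); /i/ → [iː] (rule 2); /i/ → [iː] (rule 2).
All other segments surface unchanged.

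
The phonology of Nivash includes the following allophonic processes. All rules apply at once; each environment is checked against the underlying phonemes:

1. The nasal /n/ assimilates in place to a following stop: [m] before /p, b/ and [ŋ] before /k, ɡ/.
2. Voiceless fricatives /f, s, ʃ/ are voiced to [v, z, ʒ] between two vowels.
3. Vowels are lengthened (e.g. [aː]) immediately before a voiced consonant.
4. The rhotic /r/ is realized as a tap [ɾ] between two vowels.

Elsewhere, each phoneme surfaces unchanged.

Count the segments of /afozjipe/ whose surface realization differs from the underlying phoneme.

2

Segments that undergo a rule: /f/ → [v] (rule 2); /o/ → [oː] (rule 3).
All other segments surface unchanged.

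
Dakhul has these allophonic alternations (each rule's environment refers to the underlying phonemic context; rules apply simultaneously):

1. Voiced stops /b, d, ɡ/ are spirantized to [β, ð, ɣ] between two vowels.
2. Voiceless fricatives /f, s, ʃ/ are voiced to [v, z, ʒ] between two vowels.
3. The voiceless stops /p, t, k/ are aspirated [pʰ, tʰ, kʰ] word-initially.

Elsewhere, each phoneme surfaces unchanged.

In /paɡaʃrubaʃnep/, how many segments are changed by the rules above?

3

Segments that undergo a rule: /p/ → [pʰ] (rule 3); /ɡ/ → [ɣ] (rule 1); /b/ → [β] (rule 1).
All other segments surface unchanged.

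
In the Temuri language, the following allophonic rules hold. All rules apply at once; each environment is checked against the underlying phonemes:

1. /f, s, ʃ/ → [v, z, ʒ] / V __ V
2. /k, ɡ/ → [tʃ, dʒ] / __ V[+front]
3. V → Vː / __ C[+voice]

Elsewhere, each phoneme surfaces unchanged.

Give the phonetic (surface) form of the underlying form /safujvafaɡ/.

/s/ (word-initial) is in the target of rule 1 but the environment (between two vowels) is not met → [s].
/a/ — between /s/ and /f/; rule 3 does not apply here → [a].
/f/ — between /a/ and /u/, between two vowels — surfaces as [v] (rule 1).
/u/ meets the environment for rule 3 (before a voiced consonant) → [uː].
/j/ (between /u/ and /v/): no rule targets it → [j].
/v/ stays [v].
/a/ (between /v/ and /f/) is in the target of rule 3 but the environment (before a voiced consonant) is not met → [a].
Rule 1 applies to /f/ (between /a/ and /a/: between two vowels) → [v].
/a/ meets the environment for rule 3 (before a voiced consonant) → [aː].
/ɡ/ (word-final): rule 2 targets it, but not before a front vowel → unchanged [ɡ].

[savuːjvavaːɡ]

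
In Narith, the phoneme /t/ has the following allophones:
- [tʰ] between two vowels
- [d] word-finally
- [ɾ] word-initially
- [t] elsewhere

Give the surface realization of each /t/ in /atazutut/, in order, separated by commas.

[tʰ], [tʰ], [d]

Occurrence 1 (position 2): between two vowels → [tʰ].
Occurrence 2 (position 6): between two vowels → [tʰ].
Occurrence 3 (position 8): word-finally → [d].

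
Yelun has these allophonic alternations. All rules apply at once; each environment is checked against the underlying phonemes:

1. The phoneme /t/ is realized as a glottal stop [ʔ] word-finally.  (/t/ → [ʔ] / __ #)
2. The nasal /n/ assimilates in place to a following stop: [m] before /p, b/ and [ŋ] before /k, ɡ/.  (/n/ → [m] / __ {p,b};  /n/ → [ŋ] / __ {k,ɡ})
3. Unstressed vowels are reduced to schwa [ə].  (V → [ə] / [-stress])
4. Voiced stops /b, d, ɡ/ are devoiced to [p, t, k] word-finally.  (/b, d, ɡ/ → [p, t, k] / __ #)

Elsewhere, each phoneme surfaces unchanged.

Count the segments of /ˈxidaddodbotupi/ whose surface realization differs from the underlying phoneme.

Segments that undergo a rule: /a/ → [ə] (rule 3); /o/ → [ə] (rule 3); /o/ → [ə] (rule 3); /u/ → [ə] (rule 3); /i/ → [ə] (rule 3).
All other segments surface unchanged.

5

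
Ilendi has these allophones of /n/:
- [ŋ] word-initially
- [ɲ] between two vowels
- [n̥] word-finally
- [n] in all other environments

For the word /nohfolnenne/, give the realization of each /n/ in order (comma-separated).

[ŋ], [n], [n], [n]

Occurrence 1 (position 1): word-initially → [ŋ].
Occurrence 2 (position 7): no conditioning environment matches → elsewhere allophone [n].
Occurrence 3 (position 9): no conditioning environment matches → elsewhere allophone [n].
Occurrence 4 (position 10): no conditioning environment matches → elsewhere allophone [n].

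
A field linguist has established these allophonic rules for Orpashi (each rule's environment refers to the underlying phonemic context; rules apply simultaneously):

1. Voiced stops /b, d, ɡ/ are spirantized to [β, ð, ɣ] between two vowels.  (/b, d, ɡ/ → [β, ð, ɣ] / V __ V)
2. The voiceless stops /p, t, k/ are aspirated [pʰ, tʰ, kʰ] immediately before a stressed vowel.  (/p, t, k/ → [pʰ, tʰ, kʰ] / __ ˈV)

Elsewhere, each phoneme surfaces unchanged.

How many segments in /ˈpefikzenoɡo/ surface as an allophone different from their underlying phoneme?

2

Segments that undergo a rule: /p/ → [pʰ] (rule 2); /ɡ/ → [ɣ] (rule 1).
All other segments surface unchanged.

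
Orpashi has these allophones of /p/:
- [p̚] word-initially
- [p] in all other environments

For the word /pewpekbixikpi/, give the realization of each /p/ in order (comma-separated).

Occurrence 1 (position 1): word-initially → [p̚].
Occurrence 2 (position 4): no conditioning environment matches → elsewhere allophone [p].
Occurrence 3 (position 12): no conditioning environment matches → elsewhere allophone [p].

[p̚], [p], [p]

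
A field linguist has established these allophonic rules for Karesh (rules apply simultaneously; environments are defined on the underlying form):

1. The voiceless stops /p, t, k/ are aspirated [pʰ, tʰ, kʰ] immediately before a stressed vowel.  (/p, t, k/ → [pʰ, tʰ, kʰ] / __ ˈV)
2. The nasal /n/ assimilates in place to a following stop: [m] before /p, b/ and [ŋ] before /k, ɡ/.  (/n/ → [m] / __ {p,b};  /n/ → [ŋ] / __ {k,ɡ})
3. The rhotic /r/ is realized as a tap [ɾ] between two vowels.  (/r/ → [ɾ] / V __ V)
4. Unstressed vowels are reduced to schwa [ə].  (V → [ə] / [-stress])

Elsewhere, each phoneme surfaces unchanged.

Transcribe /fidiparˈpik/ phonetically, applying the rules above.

/f/ (word-initial) is unaffected → [f].
Rule 4 applies to /i/ (between /f/ and /d/: in an unstressed syllable) → [ə].
/d/ stays [d].
/i/ — between /d/ and /p/, in an unstressed syllable — surfaces as [ə] (rule 4).
/p/ — between /i/ and /a/; rule 1 does not apply here → [p].
/a/ — between /p/ and /r/, in an unstressed syllable — surfaces as [ə] (rule 4).
/r/ (between /a/ and /p/): rule 3 targets it, but not between two vowels → unchanged [r].
Rule 1 applies to /p/ (between /r/ and /i/: immediately before a stressed vowel) → [pʰ].
/i/ (between /p/ and /k/): rule 4 targets it, but not in an unstressed syllable → unchanged [i].
/k/ — word-final; rule 1 does not apply here → [k].

[fədəpərˈpʰik]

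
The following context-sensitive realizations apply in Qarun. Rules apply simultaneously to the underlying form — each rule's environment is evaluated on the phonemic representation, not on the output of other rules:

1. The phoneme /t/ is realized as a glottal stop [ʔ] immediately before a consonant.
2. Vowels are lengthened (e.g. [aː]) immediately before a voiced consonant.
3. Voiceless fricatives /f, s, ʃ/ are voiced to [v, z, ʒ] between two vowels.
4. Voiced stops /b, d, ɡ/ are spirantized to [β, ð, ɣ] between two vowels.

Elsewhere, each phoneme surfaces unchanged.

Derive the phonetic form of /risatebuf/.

[rizateːβuf]

/r/ (word-initial): no rule targets it → [r].
/i/ — between /r/ and /s/; rule 2 does not apply here → [i].
/s/ meets the environment for rule 3 (between two vowels) → [z].
/a/ — between /s/ and /t/; rule 2 does not apply here → [a].
/t/ (between /a/ and /e/): rule 1 targets it, but not immediately before a consonant → unchanged [t].
/e/ — between /t/ and /b/, before a voiced consonant — surfaces as [eː] (rule 2).
/b/ (between /e/ and /u/) occurs between two vowels → [β] by rule 4.
/u/ (between /b/ and /f/): rule 2 targets it, but not before a voiced consonant → unchanged [u].
/f/ (word-final): rule 3 targets it, but not between two vowels → unchanged [f].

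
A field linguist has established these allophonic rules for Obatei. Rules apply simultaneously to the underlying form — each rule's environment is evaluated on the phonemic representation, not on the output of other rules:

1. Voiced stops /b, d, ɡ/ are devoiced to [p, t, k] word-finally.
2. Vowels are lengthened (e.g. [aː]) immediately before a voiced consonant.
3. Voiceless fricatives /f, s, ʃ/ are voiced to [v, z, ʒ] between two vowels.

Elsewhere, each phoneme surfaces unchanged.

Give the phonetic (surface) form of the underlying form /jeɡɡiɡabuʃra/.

[jeːɡɡiːɡaːbuʃra]

/j/ (word-initial): no rule targets it → [j].
Rule 2 applies to /e/ (between /j/ and /ɡ/: before a voiced consonant) → [eː].
/ɡ/ (between /e/ and /ɡ/) fails the environment for rule 1, so it stays [ɡ].
/ɡ/ (between /ɡ/ and /i/) fails the environment for rule 1, so it stays [ɡ].
/i/ (between /ɡ/ and /ɡ/): before a voiced consonant, so rule 2 applies → [iː].
/ɡ/ — between /i/ and /a/; rule 1 does not apply here → [ɡ].
/a/ (between /ɡ/ and /b/): before a voiced consonant, so rule 2 applies → [aː].
/b/ (between /a/ and /u/) fails the environment for rule 1, so it stays [b].
/u/ (between /b/ and /ʃ/) is in the target of rule 2 but the environment (before a voiced consonant) is not met → [u].
/ʃ/ (between /u/ and /r/): rule 3 targets it, but not between two vowels → unchanged [ʃ].
/r/ — not in any rule's target class → [r].
/a/ (word-final): rule 2 targets it, but not before a voiced consonant → unchanged [a].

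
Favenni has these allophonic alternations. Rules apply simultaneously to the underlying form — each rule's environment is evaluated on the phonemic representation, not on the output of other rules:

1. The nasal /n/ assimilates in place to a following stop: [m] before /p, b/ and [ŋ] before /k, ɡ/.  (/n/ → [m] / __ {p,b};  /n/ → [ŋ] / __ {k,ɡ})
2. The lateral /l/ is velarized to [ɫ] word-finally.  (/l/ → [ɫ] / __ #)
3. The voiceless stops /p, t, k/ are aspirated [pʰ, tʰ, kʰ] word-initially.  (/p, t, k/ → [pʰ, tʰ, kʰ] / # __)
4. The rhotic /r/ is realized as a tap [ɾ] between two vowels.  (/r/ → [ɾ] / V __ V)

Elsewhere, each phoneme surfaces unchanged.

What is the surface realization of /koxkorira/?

[kʰoxkoɾiɾa]

/k/ (word-initial): word-initially, so rule 3 applies → [kʰ].
/o/ — not in any rule's target class → [o].
/x/ (between /o/ and /k/): no rule targets it → [x].
/k/ (between /x/ and /o/): rule 3 targets it, but not word-initially → unchanged [k].
/o/ stays [o].
/r/ — between /o/ and /i/, between two vowels — surfaces as [ɾ] (rule 4).
/i/ — not in any rule's target class → [i].
/r/ (between /i/ and /a/) occurs between two vowels → [ɾ] by rule 4.
/a/ (word-final): no rule targets it → [a].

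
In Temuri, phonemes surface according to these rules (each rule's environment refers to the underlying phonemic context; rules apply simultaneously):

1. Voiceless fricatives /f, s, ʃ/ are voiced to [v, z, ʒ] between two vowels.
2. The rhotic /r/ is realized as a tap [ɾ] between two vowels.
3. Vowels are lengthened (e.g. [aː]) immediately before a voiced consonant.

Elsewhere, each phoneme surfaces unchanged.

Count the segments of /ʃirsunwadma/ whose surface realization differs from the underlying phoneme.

Segments that undergo a rule: /i/ → [iː] (rule 3); /u/ → [uː] (rule 3); /a/ → [aː] (rule 3).
All other segments surface unchanged.

3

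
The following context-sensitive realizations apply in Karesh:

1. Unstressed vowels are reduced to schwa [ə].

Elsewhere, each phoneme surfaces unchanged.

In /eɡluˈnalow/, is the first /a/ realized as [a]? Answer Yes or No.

Yes

/a/ — between /n/ and /l/; rule 1 does not apply here → [a].
The actual realization is [a], which matches [a].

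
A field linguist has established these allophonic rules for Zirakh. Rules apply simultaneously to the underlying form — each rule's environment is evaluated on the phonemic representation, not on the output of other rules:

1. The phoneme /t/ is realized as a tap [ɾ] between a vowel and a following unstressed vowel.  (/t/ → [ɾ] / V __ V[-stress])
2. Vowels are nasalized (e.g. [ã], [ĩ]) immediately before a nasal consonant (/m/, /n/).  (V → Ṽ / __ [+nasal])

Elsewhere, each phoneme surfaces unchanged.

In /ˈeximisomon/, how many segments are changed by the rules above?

3

Segments that undergo a rule: /i/ → [ĩ] (rule 2); /o/ → [õ] (rule 2); /o/ → [õ] (rule 2).
All other segments surface unchanged.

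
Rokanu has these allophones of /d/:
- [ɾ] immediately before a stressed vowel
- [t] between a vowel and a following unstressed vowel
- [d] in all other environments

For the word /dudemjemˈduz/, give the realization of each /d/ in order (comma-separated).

[d], [t], [ɾ]

Occurrence 1 (position 1): no conditioning environment matches → elsewhere allophone [d].
Occurrence 2 (position 3): between a vowel and a following unstressed vowel → [t].
Occurrence 3 (position 9): immediately before a stressed vowel → [ɾ].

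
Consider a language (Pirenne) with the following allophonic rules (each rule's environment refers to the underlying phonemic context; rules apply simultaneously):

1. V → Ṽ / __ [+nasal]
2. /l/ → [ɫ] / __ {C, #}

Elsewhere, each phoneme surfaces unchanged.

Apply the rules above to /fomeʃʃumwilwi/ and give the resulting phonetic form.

[fõmeʃʃũmwiɫwi]

/f/ (word-initial): no rule targets it → [f].
/o/ — between /f/ and /m/, before a nasal consonant — surfaces as [õ] (rule 1).
/m/ (between /o/ and /e/) is unaffected → [m].
/e/ (between /m/ and /ʃ/) is in the target of rule 1 but the environment (before a nasal consonant) is not met → [e].
/ʃ/ (between /e/ and /ʃ/) is unaffected → [ʃ].
/ʃ/ stays [ʃ].
/u/ meets the environment for rule 1 (before a nasal consonant) → [ũ].
/m/ stays [m].
/w/ — not in any rule's target class → [w].
/i/ (between /w/ and /l/): rule 1 targets it, but not before a nasal consonant → unchanged [i].
/l/ (between /i/ and /w/) occurs word-finally or immediately before a consonant → [ɫ] by rule 2.
/w/ (between /l/ and /i/) is unaffected → [w].
/i/ — word-final; rule 1 does not apply here → [i].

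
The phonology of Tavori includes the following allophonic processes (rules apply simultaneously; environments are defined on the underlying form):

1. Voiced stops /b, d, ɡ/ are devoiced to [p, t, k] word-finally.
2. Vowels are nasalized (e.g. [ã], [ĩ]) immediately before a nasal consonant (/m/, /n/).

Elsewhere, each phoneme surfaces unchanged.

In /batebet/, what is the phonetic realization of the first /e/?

[e]

/e/ (between /t/ and /b/) is in the target of rule 2 but the environment (before a nasal consonant) is not met → [e].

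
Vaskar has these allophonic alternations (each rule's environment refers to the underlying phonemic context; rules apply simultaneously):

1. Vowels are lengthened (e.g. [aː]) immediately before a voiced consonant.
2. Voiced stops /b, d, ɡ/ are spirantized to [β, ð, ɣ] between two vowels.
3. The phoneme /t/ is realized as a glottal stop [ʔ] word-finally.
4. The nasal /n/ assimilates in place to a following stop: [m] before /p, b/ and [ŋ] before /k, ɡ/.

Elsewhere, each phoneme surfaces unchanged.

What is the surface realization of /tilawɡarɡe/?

/t/ (word-initial): rule 3 targets it, but not word-finally → unchanged [t].
/i/ — between /t/ and /l/, before a voiced consonant — surfaces as [iː] (rule 1).
/l/ — not in any rule's target class → [l].
/a/ — between /l/ and /w/, before a voiced consonant — surfaces as [aː] (rule 1).
/w/ — not in any rule's target class → [w].
/ɡ/ (between /w/ and /a/) fails the environment for rule 2, so it stays [ɡ].
Rule 1 applies to /a/ (between /ɡ/ and /r/: before a voiced consonant) → [aː].
/r/ (between /a/ and /ɡ/) is unaffected → [r].
/ɡ/ — between /r/ and /e/; rule 2 does not apply here → [ɡ].
/e/ — word-final; rule 1 does not apply here → [e].

[tiːlaːwɡaːrɡe]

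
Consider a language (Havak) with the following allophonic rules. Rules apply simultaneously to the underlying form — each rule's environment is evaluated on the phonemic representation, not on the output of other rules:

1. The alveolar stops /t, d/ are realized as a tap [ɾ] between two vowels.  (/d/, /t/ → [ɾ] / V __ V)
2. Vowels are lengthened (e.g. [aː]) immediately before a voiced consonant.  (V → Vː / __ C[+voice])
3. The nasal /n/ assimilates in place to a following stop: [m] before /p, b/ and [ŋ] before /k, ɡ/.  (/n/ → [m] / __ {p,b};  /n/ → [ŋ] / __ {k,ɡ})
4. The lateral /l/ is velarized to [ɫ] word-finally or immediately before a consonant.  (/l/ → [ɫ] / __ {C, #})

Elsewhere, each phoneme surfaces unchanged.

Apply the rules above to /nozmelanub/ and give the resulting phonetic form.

/n/ (word-initial): rule 3 targets it, but not before a labial or velar stop → unchanged [n].
/o/ meets the environment for rule 2 (before a voiced consonant) → [oː].
/z/ — not in any rule's target class → [z].
/m/ stays [m].
/e/ (between /m/ and /l/): before a voiced consonant, so rule 2 applies → [eː].
/l/ (between /e/ and /a/) is in the target of rule 4 but the environment (word-finally or immediately before a consonant) is not met → [l].
/a/ meets the environment for rule 2 (before a voiced consonant) → [aː].
/n/ (between /a/ and /u/): rule 3 targets it, but not before a labial or velar stop → unchanged [n].
/u/ meets the environment for rule 2 (before a voiced consonant) → [uː].
/b/ (word-final): no rule targets it → [b].

[noːzmeːlaːnuːb]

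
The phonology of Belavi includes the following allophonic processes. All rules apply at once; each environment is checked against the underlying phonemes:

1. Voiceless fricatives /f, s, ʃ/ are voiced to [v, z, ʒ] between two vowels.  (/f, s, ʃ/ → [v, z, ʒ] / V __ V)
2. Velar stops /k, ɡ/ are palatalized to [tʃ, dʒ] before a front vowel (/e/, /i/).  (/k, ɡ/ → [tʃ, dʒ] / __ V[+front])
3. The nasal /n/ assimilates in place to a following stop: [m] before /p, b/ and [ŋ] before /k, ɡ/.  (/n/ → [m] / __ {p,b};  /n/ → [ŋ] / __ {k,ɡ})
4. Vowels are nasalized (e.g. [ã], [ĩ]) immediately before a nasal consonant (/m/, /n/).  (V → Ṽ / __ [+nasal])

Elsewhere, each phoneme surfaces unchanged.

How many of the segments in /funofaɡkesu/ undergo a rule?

Segments that undergo a rule: /u/ → [ũ] (rule 4); /f/ → [v] (rule 1); /k/ → [tʃ] (rule 2); /s/ → [z] (rule 1).
All other segments surface unchanged.

4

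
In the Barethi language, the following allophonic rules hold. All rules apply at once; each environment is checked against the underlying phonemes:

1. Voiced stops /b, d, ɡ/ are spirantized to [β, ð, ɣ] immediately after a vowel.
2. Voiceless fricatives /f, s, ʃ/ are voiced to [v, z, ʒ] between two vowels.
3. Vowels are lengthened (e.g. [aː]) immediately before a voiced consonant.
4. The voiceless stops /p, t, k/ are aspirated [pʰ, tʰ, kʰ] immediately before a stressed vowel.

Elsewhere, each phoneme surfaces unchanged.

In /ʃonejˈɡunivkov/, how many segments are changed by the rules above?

Segments that undergo a rule: /o/ → [oː] (rule 3); /e/ → [eː] (rule 3); /u/ → [uː] (rule 3); /i/ → [iː] (rule 3); /o/ → [oː] (rule 3).
All other segments surface unchanged.

5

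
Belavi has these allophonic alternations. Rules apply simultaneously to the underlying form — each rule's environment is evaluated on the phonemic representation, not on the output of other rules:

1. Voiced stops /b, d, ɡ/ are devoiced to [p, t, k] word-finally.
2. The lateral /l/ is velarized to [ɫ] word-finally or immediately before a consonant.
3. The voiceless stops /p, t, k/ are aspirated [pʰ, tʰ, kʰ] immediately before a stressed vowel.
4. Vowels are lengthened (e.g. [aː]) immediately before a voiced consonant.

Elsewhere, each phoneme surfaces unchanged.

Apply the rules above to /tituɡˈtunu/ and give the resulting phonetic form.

[tituːɡˈtʰuːnu]

/t/ (word-initial): rule 3 targets it, but not immediately before a stressed vowel → unchanged [t].
/i/ (between /t/ and /t/) fails the environment for rule 4, so it stays [i].
/t/ (between /i/ and /u/) fails the environment for rule 3, so it stays [t].
/u/ meets the environment for rule 4 (before a voiced consonant) → [uː].
/ɡ/ (between /u/ and /t/) is in the target of rule 1 but the environment (word-finally) is not met → [ɡ].
/t/ (between /ɡ/ and /u/) occurs immediately before a stressed vowel → [tʰ] by rule 3.
Rule 4 applies to /u/ (between /t/ and /n/: before a voiced consonant) → [uː].
/n/ stays [n].
/u/ — word-final; rule 4 does not apply here → [u].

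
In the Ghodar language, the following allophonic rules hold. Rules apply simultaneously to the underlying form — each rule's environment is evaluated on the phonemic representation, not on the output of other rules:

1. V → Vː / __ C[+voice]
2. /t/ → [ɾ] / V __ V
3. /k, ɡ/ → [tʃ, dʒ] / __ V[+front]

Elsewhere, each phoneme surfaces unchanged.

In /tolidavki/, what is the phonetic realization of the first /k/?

/k/ — between /v/ and /i/, before a front vowel — surfaces as [tʃ] (rule 3).

[tʃ]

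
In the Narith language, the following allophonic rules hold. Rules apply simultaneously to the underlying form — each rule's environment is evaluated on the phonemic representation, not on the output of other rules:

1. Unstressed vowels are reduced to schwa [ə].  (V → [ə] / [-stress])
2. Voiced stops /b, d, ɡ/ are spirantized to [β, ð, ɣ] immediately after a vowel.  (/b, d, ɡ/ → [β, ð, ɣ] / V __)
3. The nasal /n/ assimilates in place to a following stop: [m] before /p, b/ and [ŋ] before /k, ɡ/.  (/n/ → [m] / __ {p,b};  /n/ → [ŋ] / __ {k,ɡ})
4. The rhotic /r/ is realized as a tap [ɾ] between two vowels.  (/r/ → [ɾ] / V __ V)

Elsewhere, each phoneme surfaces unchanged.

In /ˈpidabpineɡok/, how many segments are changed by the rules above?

Segments that undergo a rule: /d/ → [ð] (rule 2); /a/ → [ə] (rule 1); /b/ → [β] (rule 2); /i/ → [ə] (rule 1); /e/ → [ə] (rule 1); /ɡ/ → [ɣ] (rule 2); /o/ → [ə] (rule 1).
All other segments surface unchanged.

7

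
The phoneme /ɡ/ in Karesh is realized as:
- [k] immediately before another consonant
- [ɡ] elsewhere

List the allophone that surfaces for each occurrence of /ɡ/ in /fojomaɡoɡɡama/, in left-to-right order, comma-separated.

Occurrence 1 (position 7): no conditioning environment matches → elsewhere allophone [ɡ].
Occurrence 2 (position 9): immediately before another consonant → [k].
Occurrence 3 (position 10): no conditioning environment matches → elsewhere allophone [ɡ].

[ɡ], [k], [ɡ]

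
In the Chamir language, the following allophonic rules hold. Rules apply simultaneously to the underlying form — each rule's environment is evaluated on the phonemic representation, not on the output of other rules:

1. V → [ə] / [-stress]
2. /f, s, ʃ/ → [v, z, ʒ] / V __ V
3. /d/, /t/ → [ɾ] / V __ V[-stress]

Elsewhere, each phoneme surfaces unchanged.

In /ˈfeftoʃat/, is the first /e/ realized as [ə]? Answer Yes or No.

/e/ (between /f/ and /f/) fails the environment for rule 1, so it stays [e].
The actual realization is [e], not [ə].

No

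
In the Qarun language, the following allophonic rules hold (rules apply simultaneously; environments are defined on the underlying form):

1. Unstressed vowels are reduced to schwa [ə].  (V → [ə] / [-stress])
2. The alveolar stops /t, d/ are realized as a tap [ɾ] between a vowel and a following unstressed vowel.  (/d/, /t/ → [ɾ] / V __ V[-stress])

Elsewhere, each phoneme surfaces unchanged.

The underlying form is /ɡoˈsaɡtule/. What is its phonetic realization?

[ɡəˈsaɡtələ]

/ɡ/ stays [ɡ].
/o/ meets the environment for rule 1 (in an unstressed syllable) → [ə].
/s/ (between /o/ and /a/) is unaffected → [s].
/a/ (between /s/ and /ɡ/) is in the target of rule 1 but the environment (in an unstressed syllable) is not met → [a].
/ɡ/ (between /a/ and /t/) is unaffected → [ɡ].
/t/ — between /ɡ/ and /u/; rule 2 does not apply here → [t].
/u/ meets the environment for rule 1 (in an unstressed syllable) → [ə].
/l/ — not in any rule's target class → [l].
/e/ (word-final) occurs in an unstressed syllable → [ə] by rule 1.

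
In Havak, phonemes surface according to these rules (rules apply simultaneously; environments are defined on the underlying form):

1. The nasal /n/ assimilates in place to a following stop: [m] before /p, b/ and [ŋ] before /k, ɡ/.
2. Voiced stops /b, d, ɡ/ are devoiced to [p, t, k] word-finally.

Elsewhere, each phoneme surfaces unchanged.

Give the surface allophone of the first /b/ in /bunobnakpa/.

[b]

/b/ — word-initial; rule 2 does not apply here → [b].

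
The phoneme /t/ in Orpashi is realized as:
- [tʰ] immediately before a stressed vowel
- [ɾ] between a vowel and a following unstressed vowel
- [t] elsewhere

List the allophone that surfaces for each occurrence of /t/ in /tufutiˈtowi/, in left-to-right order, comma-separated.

Occurrence 1 (position 1): no conditioning environment matches → elsewhere allophone [t].
Occurrence 2 (position 5): between a vowel and an unstressed vowel → [ɾ].
Occurrence 3 (position 7): immediately before a stressed vowel → [tʰ].

[t], [ɾ], [tʰ]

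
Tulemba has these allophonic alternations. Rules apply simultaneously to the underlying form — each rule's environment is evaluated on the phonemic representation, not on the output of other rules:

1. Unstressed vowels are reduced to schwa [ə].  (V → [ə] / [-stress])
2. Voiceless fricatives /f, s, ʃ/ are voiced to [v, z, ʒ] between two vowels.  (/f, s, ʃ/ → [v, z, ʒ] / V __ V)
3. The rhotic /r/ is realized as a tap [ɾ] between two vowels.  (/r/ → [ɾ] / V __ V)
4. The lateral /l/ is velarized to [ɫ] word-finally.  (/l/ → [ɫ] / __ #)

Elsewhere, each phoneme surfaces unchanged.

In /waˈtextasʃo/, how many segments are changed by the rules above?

3

Segments that undergo a rule: /a/ → [ə] (rule 1); /a/ → [ə] (rule 1); /o/ → [ə] (rule 1).
All other segments surface unchanged.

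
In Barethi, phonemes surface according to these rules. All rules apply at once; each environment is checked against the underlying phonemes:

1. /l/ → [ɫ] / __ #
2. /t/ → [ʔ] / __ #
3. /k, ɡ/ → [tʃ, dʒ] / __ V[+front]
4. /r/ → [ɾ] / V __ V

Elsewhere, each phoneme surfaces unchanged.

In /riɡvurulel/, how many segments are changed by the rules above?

2

Segments that undergo a rule: /r/ → [ɾ] (rule 4); /l/ → [ɫ] (rule 1).
All other segments surface unchanged.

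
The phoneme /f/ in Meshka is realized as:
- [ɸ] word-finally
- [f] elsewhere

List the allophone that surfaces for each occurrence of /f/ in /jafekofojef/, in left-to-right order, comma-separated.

Occurrence 1 (position 3): no conditioning environment matches → elsewhere allophone [f].
Occurrence 2 (position 7): no conditioning environment matches → elsewhere allophone [f].
Occurrence 3 (position 11): word-finally → [ɸ].

[f], [f], [ɸ]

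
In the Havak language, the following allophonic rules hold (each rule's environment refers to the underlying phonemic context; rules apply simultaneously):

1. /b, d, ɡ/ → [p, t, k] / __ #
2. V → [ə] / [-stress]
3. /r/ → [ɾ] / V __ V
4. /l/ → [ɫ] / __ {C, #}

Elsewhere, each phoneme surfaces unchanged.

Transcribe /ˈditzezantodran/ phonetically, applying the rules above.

/d/ (word-initial): rule 1 targets it, but not word-finally → unchanged [d].
/i/ (between /d/ and /t/): rule 2 targets it, but not in an unstressed syllable → unchanged [i].
/t/ — not in any rule's target class → [t].
/z/ stays [z].
Rule 2 applies to /e/ (between /z/ and /z/: in an unstressed syllable) → [ə].
/z/ (between /e/ and /a/): no rule targets it → [z].
/a/ (between /z/ and /n/) occurs in an unstressed syllable → [ə] by rule 2.
/n/ (between /a/ and /t/) is unaffected → [n].
/t/ — not in any rule's target class → [t].
/o/ — between /t/ and /d/, in an unstressed syllable — surfaces as [ə] (rule 2).
/d/ — between /o/ and /r/; rule 1 does not apply here → [d].
/r/ — between /d/ and /a/; rule 3 does not apply here → [r].
/a/ (between /r/ and /n/) occurs in an unstressed syllable → [ə] by rule 2.
/n/ (word-final) is unaffected → [n].

[ˈditzəzəntədrən]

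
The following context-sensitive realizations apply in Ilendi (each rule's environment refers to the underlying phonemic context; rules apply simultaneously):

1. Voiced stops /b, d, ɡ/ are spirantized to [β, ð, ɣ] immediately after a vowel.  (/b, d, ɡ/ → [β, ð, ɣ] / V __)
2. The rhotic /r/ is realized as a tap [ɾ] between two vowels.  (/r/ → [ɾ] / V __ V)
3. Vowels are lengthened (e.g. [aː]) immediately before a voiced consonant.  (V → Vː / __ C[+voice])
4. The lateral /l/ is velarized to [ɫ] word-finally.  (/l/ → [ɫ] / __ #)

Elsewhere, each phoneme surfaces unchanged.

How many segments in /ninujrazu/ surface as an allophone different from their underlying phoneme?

3

Segments that undergo a rule: /i/ → [iː] (rule 3); /u/ → [uː] (rule 3); /a/ → [aː] (rule 3).
All other segments surface unchanged.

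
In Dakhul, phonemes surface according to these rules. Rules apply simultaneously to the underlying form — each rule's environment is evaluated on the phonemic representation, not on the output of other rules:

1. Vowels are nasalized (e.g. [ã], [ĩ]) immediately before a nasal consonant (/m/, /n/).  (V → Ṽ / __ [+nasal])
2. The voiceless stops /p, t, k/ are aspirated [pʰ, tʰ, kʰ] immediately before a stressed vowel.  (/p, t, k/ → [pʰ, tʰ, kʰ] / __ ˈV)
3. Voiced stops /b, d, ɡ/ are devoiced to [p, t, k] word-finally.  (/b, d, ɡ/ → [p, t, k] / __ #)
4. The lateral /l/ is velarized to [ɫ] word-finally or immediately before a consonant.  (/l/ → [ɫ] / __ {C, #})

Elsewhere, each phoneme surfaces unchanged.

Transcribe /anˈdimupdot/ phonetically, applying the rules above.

[ãnˈdĩmupdot]

/a/ (word-initial) occurs before a nasal consonant → [ã] by rule 1.
/n/ stays [n].
/d/ (between /n/ and /i/) fails the environment for rule 3, so it stays [d].
/i/ (between /d/ and /m/): before a nasal consonant, so rule 1 applies → [ĩ].
/m/ — not in any rule's target class → [m].
/u/ (between /m/ and /p/): rule 1 targets it, but not before a nasal consonant → unchanged [u].
/p/ (between /u/ and /d/): rule 2 targets it, but not immediately before a stressed vowel → unchanged [p].
/d/ (between /p/ and /o/) is in the target of rule 3 but the environment (word-finally) is not met → [d].
/o/ — between /d/ and /t/; rule 1 does not apply here → [o].
/t/ (word-final): rule 2 targets it, but not immediately before a stressed vowel → unchanged [t].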